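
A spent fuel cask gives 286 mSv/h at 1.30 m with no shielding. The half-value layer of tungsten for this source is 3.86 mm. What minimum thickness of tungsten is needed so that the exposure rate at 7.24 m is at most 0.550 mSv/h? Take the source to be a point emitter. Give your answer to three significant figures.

15.7 mm

At 7.24 m, distance alone gives (1.30/7.24)² = 0.03224, so 286 × 0.03224 = 9.221 mSv/h.
Further attenuation needed: 9.221/0.550 = 16.77.
n = log₂(16.77) = 4.068 half-value layers.
Thickness = 4.068 × 3.86 mm = 15.70 mm.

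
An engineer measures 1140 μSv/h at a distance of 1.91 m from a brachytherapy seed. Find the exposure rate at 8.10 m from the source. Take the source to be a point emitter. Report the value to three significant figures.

Using I₁d₁² = I₂d₂², the rate at 8.10 m is
(1.91/8.10)² = 0.05560, so 1140 × 0.05560 = 63.38 μSv/h.

63.4 μSv/h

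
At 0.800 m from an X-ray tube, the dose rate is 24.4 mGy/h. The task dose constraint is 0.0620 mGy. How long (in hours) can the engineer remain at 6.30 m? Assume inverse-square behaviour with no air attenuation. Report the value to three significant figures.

Intensity scales as (d₁/d₂)², so rate at 6.30 m:
(0.800/6.30)² = 0.01612, so 24.4 × 0.01612 = 0.3933 mGy/h.
Stay time = 0.0620 mGy ÷ 0.3933 mGy/h = 0.1576 h.

0.158 h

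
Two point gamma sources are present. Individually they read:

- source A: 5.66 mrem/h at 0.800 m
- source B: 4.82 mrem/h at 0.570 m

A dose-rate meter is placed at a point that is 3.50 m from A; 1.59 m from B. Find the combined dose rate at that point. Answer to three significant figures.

0.915 mrem/h

Each source contributes Iᵢ·(dᵢ/rᵢ)²; contributions add.
A: 5.66 × (0.800/3.50)² = 0.2957 mrem/h
B: 4.82 × (0.570/1.59)² = 0.6194 mrem/h
Total = 0.2957 + 0.6194 = 0.9151 mrem/h.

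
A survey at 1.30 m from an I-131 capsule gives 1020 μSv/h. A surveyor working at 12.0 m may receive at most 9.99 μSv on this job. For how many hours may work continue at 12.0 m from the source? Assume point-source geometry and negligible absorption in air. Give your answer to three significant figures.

0.835 h

By the inverse-square law, rate at 12.0 m:
(1.30/12.0)² = 0.01174, so 1020 × 0.01174 = 11.97 μSv/h.
Stay time = 9.99 μSv ÷ 11.97 μSv/h = 0.8346 h.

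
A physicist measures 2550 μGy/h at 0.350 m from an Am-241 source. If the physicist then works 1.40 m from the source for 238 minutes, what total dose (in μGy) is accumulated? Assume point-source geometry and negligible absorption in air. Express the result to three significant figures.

632 μGy

Since intensity falls as 1/r², rate at 1.40 m:
2550 × (0.350/1.40)² = 2550 × 0.06250 = 159.4 μGy/h.
Dose = rate × time = 159.4 μGy/h × 3.967 h = 632.3 μGy.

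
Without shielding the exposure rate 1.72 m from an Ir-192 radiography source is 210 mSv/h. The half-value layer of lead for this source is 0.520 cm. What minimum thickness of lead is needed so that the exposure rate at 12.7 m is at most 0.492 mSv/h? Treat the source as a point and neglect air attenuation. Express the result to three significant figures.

At 12.7 m, distance alone gives 210 × (1.72/12.7)² = 210 × 0.01834 = 3.851 mSv/h.
Further attenuation needed: 3.851/0.492 = 7.827.
n = log₂(7.827) = 2.968 half-value layers.
Thickness = 2.968 × 0.520 cm = 1.543 cm.

1.54 cm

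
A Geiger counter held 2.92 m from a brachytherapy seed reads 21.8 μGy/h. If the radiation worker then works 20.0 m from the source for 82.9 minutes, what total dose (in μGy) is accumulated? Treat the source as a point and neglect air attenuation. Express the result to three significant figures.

0.642 μGy

Intensity scales as (d₁/d₂)², so rate at 20.0 m:
(2.92/20.0)² = 0.02132, so 21.8 × 0.02132 = 0.4648 μGy/h.
Dose = rate × time = 0.4648 μGy/h × 1.382 h = 0.6424 μGy.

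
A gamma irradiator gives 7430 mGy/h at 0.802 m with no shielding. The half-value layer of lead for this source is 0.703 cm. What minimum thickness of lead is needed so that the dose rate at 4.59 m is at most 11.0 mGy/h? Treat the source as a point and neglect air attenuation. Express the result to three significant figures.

At 4.59 m, distance alone gives (0.802/4.59)² = 0.03053, so 7430 × 0.03053 = 226.8 mGy/h.
Further attenuation needed: 226.8/11.0 = 20.62.
n = log₂(20.62) = 4.366 half-value layers.
Thickness = 4.366 × 0.703 cm = 3.069 cm.

3.07 cm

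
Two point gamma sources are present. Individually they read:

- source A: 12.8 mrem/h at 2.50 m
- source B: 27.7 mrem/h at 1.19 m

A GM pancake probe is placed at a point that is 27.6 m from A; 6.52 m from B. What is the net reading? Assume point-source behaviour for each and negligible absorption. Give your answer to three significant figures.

1.03 mrem/h

By superposition, sum each source's inverse-square contribution:
A: 12.8 × (2.50/27.6)² = 0.1050 mrem/h
B: 27.7 × (1.19/6.52)² = 0.9227 mrem/h
Total = 0.1050 + 0.9227 = 1.028 mrem/h.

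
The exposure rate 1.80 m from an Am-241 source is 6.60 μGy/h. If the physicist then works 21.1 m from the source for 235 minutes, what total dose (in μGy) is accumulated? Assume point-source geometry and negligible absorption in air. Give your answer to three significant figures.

Since intensity falls as 1/r², rate at 21.1 m:
(1.80/21.1)² = 0.007277, so 6.60 × 0.007277 = 0.04803 μGy/h.
Dose = rate × time = 0.04803 μGy/h × 3.917 h = 0.1881 μGy.

0.188 μGy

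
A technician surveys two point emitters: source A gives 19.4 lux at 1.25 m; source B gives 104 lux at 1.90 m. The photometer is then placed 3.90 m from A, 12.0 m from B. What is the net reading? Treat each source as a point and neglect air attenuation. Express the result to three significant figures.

By superposition, sum each source's inverse-square contribution:
A: 19.4 × (1.25/3.90)² = 1.993 lux
B: 104 × (1.90/12.0)² = 2.607 lux
Total = 1.993 + 2.607 = 4.600 lux.

4.60 lux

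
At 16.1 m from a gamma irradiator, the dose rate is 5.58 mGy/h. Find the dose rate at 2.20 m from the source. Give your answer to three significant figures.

Since intensity falls as 1/r², the rate at 2.20 m is
5.58 × (16.1/2.20)² = 5.58 × 53.56 = 298.9 mGy/h.

299 mGy/h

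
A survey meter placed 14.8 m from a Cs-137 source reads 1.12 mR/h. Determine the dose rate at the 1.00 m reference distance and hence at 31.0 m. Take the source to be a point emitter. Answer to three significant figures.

245 mR/h; 0.255 mR/h

Since intensity falls as 1/r²,
At 1.00 m: (14.8/1.00)² = 219.0, so 1.12 × 219.0 = 245.3 mR/h
At 31.0 m: 245.3 × (1.00/31.0)² = 245.3 × 0.001041 = 0.2554 mR/h.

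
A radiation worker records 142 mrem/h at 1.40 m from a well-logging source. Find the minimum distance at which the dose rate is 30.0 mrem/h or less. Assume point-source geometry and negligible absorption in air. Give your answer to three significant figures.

3.05 m

Using I₁d₁² = I₂d₂², d₂ = d₁·√(I₁/I₂).
I₁/I₂ = 142/30.0 = 4.733, so d₂ = 1.40 × √4.733 = 3.046 m.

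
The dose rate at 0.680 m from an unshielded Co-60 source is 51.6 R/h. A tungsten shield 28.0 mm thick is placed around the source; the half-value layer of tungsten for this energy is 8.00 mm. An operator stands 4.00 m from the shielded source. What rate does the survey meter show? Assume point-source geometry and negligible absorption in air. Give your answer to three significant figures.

Distance alone: 51.6 × (0.680/4.00)² = 51.6 × 0.02890 = 1.491 R/h.
Shield: 28.0/8.00 = 3.500 half-value layers → attenuation 2^(−3.500) = 0.08839.
Combined: 1.491 × 0.08839 = 0.1318 R/h.

0.132 R/h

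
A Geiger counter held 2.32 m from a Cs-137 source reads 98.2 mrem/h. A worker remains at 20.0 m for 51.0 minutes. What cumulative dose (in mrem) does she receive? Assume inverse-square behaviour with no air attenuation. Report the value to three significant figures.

By the inverse-square law, rate at 20.0 m:
(2.32/20.0)² = 0.01346, so 98.2 × 0.01346 = 1.322 mrem/h.
Dose = rate × time = 1.322 mrem/h × 0.8500 h = 1.124 mrem.

1.12 mrem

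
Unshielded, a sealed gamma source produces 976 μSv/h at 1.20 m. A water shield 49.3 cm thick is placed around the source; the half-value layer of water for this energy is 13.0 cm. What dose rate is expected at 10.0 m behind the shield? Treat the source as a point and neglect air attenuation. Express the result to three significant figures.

1.01 μSv/h

Distance alone: (1.20/10.0)² = 0.01440, so 976 × 0.01440 = 14.05 μSv/h.
Shield: 49.3/13.0 = 3.792 half-value layers → attenuation 2^(−3.792) = 0.07219.
Combined: 14.05 × 0.07219 = 1.014 μSv/h.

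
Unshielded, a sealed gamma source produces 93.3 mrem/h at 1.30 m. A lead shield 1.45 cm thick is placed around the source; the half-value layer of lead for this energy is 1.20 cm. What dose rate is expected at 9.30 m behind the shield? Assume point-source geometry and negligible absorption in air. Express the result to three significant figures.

Distance alone: 93.3 × (1.30/9.30)² = 93.3 × 0.01954 = 1.823 mrem/h.
Shield: 1.45/1.20 = 1.208 half-value layers → attenuation 2^(−1.208) = 0.4329.
Combined: 1.823 × 0.4329 = 0.7892 mrem/h.

0.789 mrem/h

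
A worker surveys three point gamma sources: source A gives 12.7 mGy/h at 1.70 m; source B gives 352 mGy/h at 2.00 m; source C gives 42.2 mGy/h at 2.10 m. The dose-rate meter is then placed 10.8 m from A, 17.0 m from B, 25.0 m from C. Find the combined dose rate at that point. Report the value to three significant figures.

Each source contributes Iᵢ·(dᵢ/rᵢ)²; contributions add.
A: 12.7 × (1.70/10.8)² = 0.3147 mGy/h
B: 352 × (2.00/17.0)² = 4.872 mGy/h
C: 42.2 × (2.10/25.0)² = 0.2978 mGy/h
Total = 0.3147 + 4.872 + 0.2978 = 5.484 mGy/h.

5.48 mGy/h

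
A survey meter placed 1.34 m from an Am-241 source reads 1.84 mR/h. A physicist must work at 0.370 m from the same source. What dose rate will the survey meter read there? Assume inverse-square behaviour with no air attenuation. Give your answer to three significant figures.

24.1 mR/h

Using I₁d₁² = I₂d₂², scaling from 1.34 m to 0.370 m:
(1.34/0.370)² = 13.12, so 1.84 × 13.12 = 24.14 mR/h.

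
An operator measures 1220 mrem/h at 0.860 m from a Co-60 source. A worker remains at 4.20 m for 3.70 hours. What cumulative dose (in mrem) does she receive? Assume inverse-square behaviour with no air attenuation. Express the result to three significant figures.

189 mrem

By the inverse-square law, rate at 4.20 m:
1220 × (0.860/4.20)² = 1220 × 0.04193 = 51.15 mrem/h.
Dose = rate × time = 51.15 mrem/h × 3.700 h = 189.3 mrem.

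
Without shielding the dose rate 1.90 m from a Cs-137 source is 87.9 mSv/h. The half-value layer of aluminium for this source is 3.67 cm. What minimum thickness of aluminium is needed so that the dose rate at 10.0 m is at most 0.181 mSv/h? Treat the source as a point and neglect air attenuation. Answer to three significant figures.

At 10.0 m, distance alone gives 87.9 × (1.90/10.0)² = 87.9 × 0.03610 = 3.173 mSv/h.
Further attenuation needed: 3.173/0.181 = 17.53.
n = log₂(17.53) = 4.132 half-value layers.
Thickness = 4.132 × 3.67 cm = 15.16 cm.

15.2 cm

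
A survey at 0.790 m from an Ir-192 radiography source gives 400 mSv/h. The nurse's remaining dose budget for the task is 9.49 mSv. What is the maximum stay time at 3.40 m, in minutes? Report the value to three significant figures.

26.4 min

Applying the 1/r² law, rate at 3.40 m:
400 × (0.790/3.40)² = 400 × 0.05399 = 21.60 mSv/h.
Stay time = 9.49 mSv ÷ 21.60 mSv/h = 0.4394 h = 26.36 min.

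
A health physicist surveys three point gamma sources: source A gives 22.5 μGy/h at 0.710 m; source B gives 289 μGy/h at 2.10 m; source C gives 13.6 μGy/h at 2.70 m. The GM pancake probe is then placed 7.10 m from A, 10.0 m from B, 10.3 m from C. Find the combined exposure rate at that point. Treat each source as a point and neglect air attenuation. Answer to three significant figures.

By superposition, sum each source's inverse-square contribution:
A: 22.5 × (0.710/7.10)² = 0.2250 μGy/h
B: 289 × (2.10/10.0)² = 12.74 μGy/h
C: 13.6 × (2.70/10.3)² = 0.9345 μGy/h
Total = 0.2250 + 12.74 + 0.9345 = 13.90 μGy/h.

13.9 μGy/h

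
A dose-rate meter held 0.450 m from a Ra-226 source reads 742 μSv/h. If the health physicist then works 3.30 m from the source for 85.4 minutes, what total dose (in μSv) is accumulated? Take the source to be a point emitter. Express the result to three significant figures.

19.6 μSv

Since intensity falls as 1/r², rate at 3.30 m:
742 × (0.450/3.30)² = 742 × 0.01860 = 13.80 μSv/h.
Dose = rate × time = 13.80 μSv/h × 1.423 h = 19.64 μSv.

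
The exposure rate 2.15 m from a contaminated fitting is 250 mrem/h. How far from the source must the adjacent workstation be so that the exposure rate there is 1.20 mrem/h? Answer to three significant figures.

31.0 m

Since intensity falls as 1/r², d₂ = d₁·√(I₁/I₂).
I₁/I₂ = 250/1.20 = 208.3, so d₂ = 2.15 × √208.3 = 31.03 m.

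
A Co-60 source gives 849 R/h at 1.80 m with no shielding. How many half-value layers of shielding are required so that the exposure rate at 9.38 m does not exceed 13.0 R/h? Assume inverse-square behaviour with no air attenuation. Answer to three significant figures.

1.27 half-value layers

At 9.38 m, distance alone gives 849 × (1.80/9.38)² = 849 × 0.03682 = 31.26 R/h.
Further attenuation needed: 31.26/13.0 = 2.405.
n = log₂(2.405) = 1.266 half-value layers.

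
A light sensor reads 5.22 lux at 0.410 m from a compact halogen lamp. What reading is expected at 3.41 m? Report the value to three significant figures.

0.0755 lux

By the inverse-square law, the rate at 3.41 m is
(0.410/3.41)² = 0.01446, so 5.22 × 0.01446 = 0.07548 lux.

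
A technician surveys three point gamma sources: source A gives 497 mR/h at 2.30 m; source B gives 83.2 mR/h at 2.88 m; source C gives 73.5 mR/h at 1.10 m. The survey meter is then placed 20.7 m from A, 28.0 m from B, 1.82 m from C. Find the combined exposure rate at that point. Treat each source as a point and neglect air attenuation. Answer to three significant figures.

Each source contributes Iᵢ·(dᵢ/rᵢ)²; contributions add.
A: 497 × (2.30/20.7)² = 6.136 mR/h
B: 83.2 × (2.88/28.0)² = 0.8802 mR/h
C: 73.5 × (1.10/1.82)² = 26.85 mR/h
Total = 6.136 + 0.8802 + 26.85 = 33.87 mR/h.

33.9 mR/h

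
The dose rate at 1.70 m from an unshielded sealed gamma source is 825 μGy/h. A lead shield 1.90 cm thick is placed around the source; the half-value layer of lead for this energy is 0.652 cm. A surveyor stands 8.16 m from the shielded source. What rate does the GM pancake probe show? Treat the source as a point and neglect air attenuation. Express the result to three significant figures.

4.75 μGy/h

Distance alone: 825 × (1.70/8.16)² = 825 × 0.04340 = 35.80 μGy/h.
Shield: 1.90/0.652 = 2.914 half-value layers → attenuation 2^(−2.914) = 0.1327.
Combined: 35.80 × 0.1327 = 4.751 μGy/h.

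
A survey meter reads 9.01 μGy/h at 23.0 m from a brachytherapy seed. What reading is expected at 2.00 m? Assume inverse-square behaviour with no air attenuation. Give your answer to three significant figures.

By the inverse-square law, the rate at 2.00 m is
(23.0/2.00)² = 132.2, so 9.01 × 132.2 = 1191 μGy/h.

1190 μGy/h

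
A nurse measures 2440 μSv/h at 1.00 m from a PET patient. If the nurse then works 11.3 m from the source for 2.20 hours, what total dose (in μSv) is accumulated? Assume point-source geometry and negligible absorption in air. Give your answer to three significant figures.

42.0 μSv

Applying the 1/r² law, rate at 11.3 m:
(1.00/11.3)² = 0.007831, so 2440 × 0.007831 = 19.11 μSv/h.
Dose = rate × time = 19.11 μSv/h × 2.200 h = 42.04 μSv.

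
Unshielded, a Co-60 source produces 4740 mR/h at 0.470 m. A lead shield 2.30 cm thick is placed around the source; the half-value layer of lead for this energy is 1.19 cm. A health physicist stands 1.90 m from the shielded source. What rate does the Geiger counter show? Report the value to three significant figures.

76.0 mR/h

Distance alone: (0.470/1.90)² = 0.06119, so 4740 × 0.06119 = 290.0 mR/h.
Shield: 2.30/1.19 = 1.933 half-value layers → attenuation 2^(−1.933) = 0.2619.
Combined: 290.0 × 0.2619 = 75.95 mR/h.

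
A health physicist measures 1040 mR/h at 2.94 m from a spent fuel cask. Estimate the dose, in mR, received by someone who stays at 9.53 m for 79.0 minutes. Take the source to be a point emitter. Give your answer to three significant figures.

By the inverse-square law, rate at 9.53 m:
(2.94/9.53)² = 0.09517, so 1040 × 0.09517 = 98.98 mR/h.
Dose = rate × time = 98.98 mR/h × 1.317 h = 130.4 mR.

130 mR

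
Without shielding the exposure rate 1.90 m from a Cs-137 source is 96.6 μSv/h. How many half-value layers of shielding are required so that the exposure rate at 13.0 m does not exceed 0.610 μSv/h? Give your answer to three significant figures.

1.76 half-value layers

At 13.0 m, distance alone gives 96.6 × (1.90/13.0)² = 96.6 × 0.02136 = 2.063 μSv/h.
Further attenuation needed: 2.063/0.610 = 3.382.
n = log₂(3.382) = 1.758 half-value layers.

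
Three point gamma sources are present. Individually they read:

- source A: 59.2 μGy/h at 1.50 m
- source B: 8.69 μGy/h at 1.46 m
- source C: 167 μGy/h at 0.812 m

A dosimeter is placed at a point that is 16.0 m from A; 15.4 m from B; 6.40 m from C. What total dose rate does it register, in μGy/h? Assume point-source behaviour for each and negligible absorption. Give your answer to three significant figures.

By superposition, sum each source's inverse-square contribution:
A: 59.2 × (1.50/16.0)² = 0.5203 μGy/h
B: 8.69 × (1.46/15.4)² = 0.07811 μGy/h
C: 167 × (0.812/6.40)² = 2.688 μGy/h
Total = 0.5203 + 0.07811 + 2.688 = 3.286 μGy/h.

3.29 μGy/h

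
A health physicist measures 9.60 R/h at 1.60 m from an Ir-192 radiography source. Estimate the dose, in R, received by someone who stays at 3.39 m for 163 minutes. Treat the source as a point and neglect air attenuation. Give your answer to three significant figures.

5.81 R

Since intensity falls as 1/r², rate at 3.39 m:
9.60 × (1.60/3.39)² = 9.60 × 0.2228 = 2.139 R/h.
Dose = rate × time = 2.139 R/h × 2.717 h = 5.812 R.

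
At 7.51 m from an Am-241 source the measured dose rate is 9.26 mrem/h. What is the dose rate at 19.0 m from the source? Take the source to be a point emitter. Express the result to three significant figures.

By the inverse-square law, scaling from 7.51 m to 19.0 m:
(7.51/19.0)² = 0.1562, so 9.26 × 0.1562 = 1.446 mrem/h.

1.45 mrem/h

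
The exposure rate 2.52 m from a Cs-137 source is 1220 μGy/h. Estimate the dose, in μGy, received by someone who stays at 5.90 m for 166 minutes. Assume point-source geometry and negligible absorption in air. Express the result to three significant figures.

616 μGy

Since intensity falls as 1/r², rate at 5.90 m:
1220 × (2.52/5.90)² = 1220 × 0.1824 = 222.5 μGy/h.
Dose = rate × time = 222.5 μGy/h × 2.767 h = 615.7 μGy.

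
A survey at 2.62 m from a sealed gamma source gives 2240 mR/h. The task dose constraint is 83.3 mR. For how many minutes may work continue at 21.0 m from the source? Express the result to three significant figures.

143 min

By the inverse-square law, rate at 21.0 m:
2240 × (2.62/21.0)² = 2240 × 0.01557 = 34.88 mR/h.
Stay time = 83.3 mR ÷ 34.88 mR/h = 2.388 h = 143.3 min.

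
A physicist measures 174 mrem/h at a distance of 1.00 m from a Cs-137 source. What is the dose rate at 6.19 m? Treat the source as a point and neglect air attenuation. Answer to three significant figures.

4.54 mrem/h

Using I₁d₁² = I₂d₂², the rate at 6.19 m is
174 × (1.00/6.19)² = 174 × 0.02610 = 4.541 mrem/h.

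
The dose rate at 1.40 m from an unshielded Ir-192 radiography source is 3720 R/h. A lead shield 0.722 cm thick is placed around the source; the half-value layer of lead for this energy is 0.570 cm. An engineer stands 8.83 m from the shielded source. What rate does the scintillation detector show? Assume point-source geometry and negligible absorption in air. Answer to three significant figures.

Distance alone: 3720 × (1.40/8.83)² = 3720 × 0.02514 = 93.52 R/h.
Shield: 0.722/0.570 = 1.267 half-value layers → attenuation 2^(−1.267) = 0.4155.
Combined: 93.52 × 0.4155 = 38.86 R/h.

38.9 R/h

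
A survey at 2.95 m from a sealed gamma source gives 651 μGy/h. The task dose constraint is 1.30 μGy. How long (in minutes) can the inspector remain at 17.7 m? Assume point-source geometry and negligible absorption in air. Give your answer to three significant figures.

Since intensity falls as 1/r², rate at 17.7 m:
651 × (2.95/17.7)² = 651 × 0.02778 = 18.08 μGy/h.
Stay time = 1.30 μGy ÷ 18.08 μGy/h = 0.07190 h = 4.314 min.

4.31 min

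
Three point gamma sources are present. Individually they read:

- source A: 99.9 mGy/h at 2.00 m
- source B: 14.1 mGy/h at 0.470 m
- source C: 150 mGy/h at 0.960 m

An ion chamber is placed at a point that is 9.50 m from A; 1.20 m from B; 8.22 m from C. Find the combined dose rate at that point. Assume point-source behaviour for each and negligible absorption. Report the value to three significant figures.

8.64 mGy/h

Each source contributes Iᵢ·(dᵢ/rᵢ)²; contributions add.
A: 99.9 × (2.00/9.50)² = 4.428 mGy/h
B: 14.1 × (0.470/1.20)² = 2.163 mGy/h
C: 150 × (0.960/8.22)² = 2.046 mGy/h
Total = 4.428 + 2.163 + 2.046 = 8.637 mGy/h.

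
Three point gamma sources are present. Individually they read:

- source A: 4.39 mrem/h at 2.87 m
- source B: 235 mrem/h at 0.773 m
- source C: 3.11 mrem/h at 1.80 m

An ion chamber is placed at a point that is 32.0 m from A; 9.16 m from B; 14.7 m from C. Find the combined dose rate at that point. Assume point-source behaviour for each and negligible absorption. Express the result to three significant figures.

By superposition, sum each source's inverse-square contribution:
A: 4.39 × (2.87/32.0)² = 0.03531 mrem/h
B: 235 × (0.773/9.16)² = 1.674 mrem/h
C: 3.11 × (1.80/14.7)² = 0.04663 mrem/h
Total = 0.03531 + 1.674 + 0.04663 = 1.756 mrem/h.

1.76 mrem/h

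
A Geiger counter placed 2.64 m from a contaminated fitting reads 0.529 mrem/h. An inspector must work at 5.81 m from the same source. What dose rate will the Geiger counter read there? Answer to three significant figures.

0.109 mrem/h

By the inverse-square law, scaling from 2.64 m to 5.81 m:
0.529 × (2.64/5.81)² = 0.529 × 0.2065 = 0.1092 mrem/h.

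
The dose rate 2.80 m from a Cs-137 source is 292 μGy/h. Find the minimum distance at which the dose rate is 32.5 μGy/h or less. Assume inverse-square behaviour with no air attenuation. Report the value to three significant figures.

8.39 m

Applying the 1/r² law, d₂ = d₁·√(I₁/I₂).
I₁/I₂ = 292/32.5 = 8.985, so d₂ = 2.80 × √8.985 = 8.393 m.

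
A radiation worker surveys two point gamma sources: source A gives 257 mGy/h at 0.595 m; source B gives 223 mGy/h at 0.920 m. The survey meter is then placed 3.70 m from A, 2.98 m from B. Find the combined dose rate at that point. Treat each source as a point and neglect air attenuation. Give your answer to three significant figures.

27.9 mGy/h

By superposition, sum each source's inverse-square contribution:
A: 257 × (0.595/3.70)² = 6.646 mGy/h
B: 223 × (0.920/2.98)² = 21.25 mGy/h
Total = 6.646 + 21.25 = 27.90 mGy/h.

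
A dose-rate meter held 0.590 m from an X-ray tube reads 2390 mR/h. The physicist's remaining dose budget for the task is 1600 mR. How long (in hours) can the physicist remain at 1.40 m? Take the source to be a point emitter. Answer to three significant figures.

3.77 h

Using I₁d₁² = I₂d₂², rate at 1.40 m:
2390 × (0.590/1.40)² = 2390 × 0.1776 = 424.5 mR/h.
Stay time = 1600 mR ÷ 424.5 mR/h = 3.769 h.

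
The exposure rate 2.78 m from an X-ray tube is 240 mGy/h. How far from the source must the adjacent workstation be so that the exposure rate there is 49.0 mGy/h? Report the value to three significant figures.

6.15 m

Since intensity falls as 1/r², d₂ = d₁·√(I₁/I₂).
I₁/I₂ = 240/49.0 = 4.898, so d₂ = 2.78 × √4.898 = 6.153 m.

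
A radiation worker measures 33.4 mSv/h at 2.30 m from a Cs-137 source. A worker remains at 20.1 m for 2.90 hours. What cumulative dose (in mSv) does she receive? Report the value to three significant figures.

Intensity scales as (d₁/d₂)², so rate at 20.1 m:
33.4 × (2.30/20.1)² = 33.4 × 0.01309 = 0.4372 mSv/h.
Dose = rate × time = 0.4372 mSv/h × 2.900 h = 1.268 mSv.

1.27 mSv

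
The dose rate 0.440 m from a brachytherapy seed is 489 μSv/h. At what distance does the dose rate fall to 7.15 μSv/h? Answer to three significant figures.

Since intensity falls as 1/r², d₂ = d₁·√(I₁/I₂).
I₁/I₂ = 489/7.15 = 68.39, so d₂ = 0.440 × √68.39 = 3.639 m.

3.64 m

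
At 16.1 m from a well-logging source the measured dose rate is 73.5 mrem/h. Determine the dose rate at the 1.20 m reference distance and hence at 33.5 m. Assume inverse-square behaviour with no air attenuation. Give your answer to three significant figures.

Applying the 1/r² law,
At 1.20 m: (16.1/1.20)² = 180.0, so 73.5 × 180.0 = 13230 mrem/h
At 33.5 m: 13230 × (1.20/33.5)² = 13230 × 0.001283 = 16.97 mrem/h.

13200 mrem/h; 17.0 mrem/h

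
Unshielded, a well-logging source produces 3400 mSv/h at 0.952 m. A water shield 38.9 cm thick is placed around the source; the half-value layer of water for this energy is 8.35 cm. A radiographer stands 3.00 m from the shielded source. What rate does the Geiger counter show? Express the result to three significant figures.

13.6 mSv/h

Distance alone: (0.952/3.00)² = 0.1007, so 3400 × 0.1007 = 342.4 mSv/h.
Shield: 38.9/8.35 = 4.659 half-value layers → attenuation 2^(−4.659) = 0.03958.
Combined: 342.4 × 0.03958 = 13.55 mSv/h.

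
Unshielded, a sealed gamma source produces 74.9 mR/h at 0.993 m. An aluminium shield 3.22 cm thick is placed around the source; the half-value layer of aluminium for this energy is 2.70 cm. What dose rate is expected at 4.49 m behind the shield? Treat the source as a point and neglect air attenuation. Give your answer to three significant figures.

Distance alone: (0.993/4.49)² = 0.04891, so 74.9 × 0.04891 = 3.663 mR/h.
Shield: 3.22/2.70 = 1.193 half-value layers → attenuation 2^(−1.193) = 0.4374.
Combined: 3.663 × 0.4374 = 1.602 mR/h.

1.60 mR/h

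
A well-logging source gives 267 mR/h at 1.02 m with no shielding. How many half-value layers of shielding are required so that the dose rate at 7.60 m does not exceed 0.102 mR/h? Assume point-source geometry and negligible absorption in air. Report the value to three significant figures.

At 7.60 m, distance alone gives 267 × (1.02/7.60)² = 267 × 0.01801 = 4.809 mR/h.
Further attenuation needed: 4.809/0.102 = 47.15.
n = log₂(47.15) = 5.559 half-value layers.

5.56 half-value layers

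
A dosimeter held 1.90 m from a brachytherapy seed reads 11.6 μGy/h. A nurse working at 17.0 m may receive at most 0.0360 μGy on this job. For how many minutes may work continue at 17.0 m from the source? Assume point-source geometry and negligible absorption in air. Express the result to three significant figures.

14.9 min

Applying the 1/r² law, rate at 17.0 m:
11.6 × (1.90/17.0)² = 11.6 × 0.01249 = 0.1449 μGy/h.
Stay time = 0.0360 μGy ÷ 0.1449 μGy/h = 0.2484 h = 14.90 min.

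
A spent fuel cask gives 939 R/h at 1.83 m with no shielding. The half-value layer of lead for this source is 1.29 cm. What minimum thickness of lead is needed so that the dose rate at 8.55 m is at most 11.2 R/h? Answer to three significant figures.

At 8.55 m, distance alone gives (1.83/8.55)² = 0.04581, so 939 × 0.04581 = 43.02 R/h.
Further attenuation needed: 43.02/11.2 = 3.841.
n = log₂(3.841) = 1.941 half-value layers.
Thickness = 1.941 × 1.29 cm = 2.504 cm.

2.50 cm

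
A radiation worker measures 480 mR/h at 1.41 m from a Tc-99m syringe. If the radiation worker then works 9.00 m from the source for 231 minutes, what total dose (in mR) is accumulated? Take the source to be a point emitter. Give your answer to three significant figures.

45.4 mR

Since intensity falls as 1/r², rate at 9.00 m:
480 × (1.41/9.00)² = 480 × 0.02454 = 11.78 mR/h.
Dose = rate × time = 11.78 mR/h × 3.850 h = 45.35 mR.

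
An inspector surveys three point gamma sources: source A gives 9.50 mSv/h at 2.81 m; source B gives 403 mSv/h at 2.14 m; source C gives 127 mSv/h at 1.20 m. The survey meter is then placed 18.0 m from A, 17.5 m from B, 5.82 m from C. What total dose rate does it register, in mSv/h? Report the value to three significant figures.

11.7 mSv/h

Each source contributes Iᵢ·(dᵢ/rᵢ)²; contributions add.
A: 9.50 × (2.81/18.0)² = 0.2315 mSv/h
B: 403 × (2.14/17.5)² = 6.026 mSv/h
C: 127 × (1.20/5.82)² = 5.399 mSv/h
Total = 0.2315 + 6.026 + 5.399 = 11.66 mSv/h.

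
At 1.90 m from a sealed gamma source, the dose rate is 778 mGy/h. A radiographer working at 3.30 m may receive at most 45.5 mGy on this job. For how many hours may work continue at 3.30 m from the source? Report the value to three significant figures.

0.176 h

Using I₁d₁² = I₂d₂², rate at 3.30 m:
778 × (1.90/3.30)² = 778 × 0.3315 = 257.9 mGy/h.
Stay time = 45.5 mGy ÷ 257.9 mGy/h = 0.1764 h.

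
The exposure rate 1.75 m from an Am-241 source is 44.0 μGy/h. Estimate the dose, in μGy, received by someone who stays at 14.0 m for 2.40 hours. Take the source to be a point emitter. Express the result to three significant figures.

1.65 μGy

Since intensity falls as 1/r², rate at 14.0 m:
44.0 × (1.75/14.0)² = 44.0 × 0.01562 = 0.6873 μGy/h.
Dose = rate × time = 0.6873 μGy/h × 2.400 h = 1.650 μGy.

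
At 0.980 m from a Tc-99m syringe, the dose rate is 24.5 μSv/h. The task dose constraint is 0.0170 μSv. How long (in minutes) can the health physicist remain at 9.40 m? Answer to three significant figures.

Intensity scales as (d₁/d₂)², so rate at 9.40 m:
24.5 × (0.980/9.40)² = 24.5 × 0.01087 = 0.2663 μSv/h.
Stay time = 0.0170 μSv ÷ 0.2663 μSv/h = 0.06384 h = 3.830 min.

3.83 min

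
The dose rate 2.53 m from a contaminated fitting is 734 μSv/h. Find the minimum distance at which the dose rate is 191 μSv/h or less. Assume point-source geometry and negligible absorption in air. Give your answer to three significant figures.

Intensity scales as (d₁/d₂)², so d₂ = d₁·√(I₁/I₂).
I₁/I₂ = 734/191 = 3.843, so d₂ = 2.53 × √3.843 = 4.960 m.

4.96 m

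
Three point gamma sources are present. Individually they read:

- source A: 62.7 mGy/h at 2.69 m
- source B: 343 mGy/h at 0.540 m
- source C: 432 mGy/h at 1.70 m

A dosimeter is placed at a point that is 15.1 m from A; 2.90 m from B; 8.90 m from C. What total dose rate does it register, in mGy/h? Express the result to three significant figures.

By superposition, sum each source's inverse-square contribution:
A: 62.7 × (2.69/15.1)² = 1.990 mGy/h
B: 343 × (0.540/2.90)² = 11.89 mGy/h
C: 432 × (1.70/8.90)² = 15.76 mGy/h
Total = 1.990 + 11.89 + 15.76 = 29.64 mGy/h.

29.6 mGy/h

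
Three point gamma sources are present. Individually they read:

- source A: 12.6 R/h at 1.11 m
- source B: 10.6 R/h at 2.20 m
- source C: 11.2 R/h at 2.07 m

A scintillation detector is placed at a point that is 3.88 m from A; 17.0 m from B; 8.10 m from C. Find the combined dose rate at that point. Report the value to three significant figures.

By superposition, sum each source's inverse-square contribution:
A: 12.6 × (1.11/3.88)² = 1.031 R/h
B: 10.6 × (2.20/17.0)² = 0.1775 R/h
C: 11.2 × (2.07/8.10)² = 0.7315 R/h
Total = 1.031 + 0.1775 + 0.7315 = 1.940 R/h.

1.94 R/h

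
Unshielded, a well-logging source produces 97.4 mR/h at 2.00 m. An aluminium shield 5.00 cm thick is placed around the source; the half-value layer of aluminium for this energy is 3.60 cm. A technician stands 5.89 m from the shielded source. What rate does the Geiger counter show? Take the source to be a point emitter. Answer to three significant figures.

Distance alone: (2.00/5.89)² = 0.1153, so 97.4 × 0.1153 = 11.23 mR/h.
Shield: 5.00/3.60 = 1.389 half-value layers → attenuation 2^(−1.389) = 0.3818.
Combined: 11.23 × 0.3818 = 4.288 mR/h.

4.29 mR/h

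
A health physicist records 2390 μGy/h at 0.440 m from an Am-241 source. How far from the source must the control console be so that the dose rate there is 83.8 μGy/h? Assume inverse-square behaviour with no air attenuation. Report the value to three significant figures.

Since intensity falls as 1/r², d₂ = d₁·√(I₁/I₂).
I₁/I₂ = 2390/83.8 = 28.52, so d₂ = 0.440 × √28.52 = 2.350 m.

2.35 m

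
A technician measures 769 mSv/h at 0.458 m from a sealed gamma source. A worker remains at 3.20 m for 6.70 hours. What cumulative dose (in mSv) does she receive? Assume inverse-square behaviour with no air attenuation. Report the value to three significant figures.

Intensity scales as (d₁/d₂)², so rate at 3.20 m:
769 × (0.458/3.20)² = 769 × 0.02048 = 15.75 mSv/h.
Dose = rate × time = 15.75 mSv/h × 6.700 h = 105.5 mSv.

106 mSv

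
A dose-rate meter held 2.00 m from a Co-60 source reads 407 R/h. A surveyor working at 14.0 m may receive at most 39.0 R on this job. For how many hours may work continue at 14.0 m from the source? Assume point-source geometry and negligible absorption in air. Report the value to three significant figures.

Using I₁d₁² = I₂d₂², rate at 14.0 m:
(2.00/14.0)² = 0.02041, so 407 × 0.02041 = 8.307 R/h.
Stay time = 39.0 R ÷ 8.307 R/h = 4.695 h.

4.70 h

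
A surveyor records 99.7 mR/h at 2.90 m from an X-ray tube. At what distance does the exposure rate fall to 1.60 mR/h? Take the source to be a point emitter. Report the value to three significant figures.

Intensity scales as (d₁/d₂)², so d₂ = d₁·√(I₁/I₂).
I₁/I₂ = 99.7/1.60 = 62.31, so d₂ = 2.90 × √62.31 = 22.89 m.

22.9 m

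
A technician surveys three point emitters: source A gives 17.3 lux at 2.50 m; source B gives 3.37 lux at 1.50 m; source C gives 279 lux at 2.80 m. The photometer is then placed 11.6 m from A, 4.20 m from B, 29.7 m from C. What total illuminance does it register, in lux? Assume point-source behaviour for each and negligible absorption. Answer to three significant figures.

3.71 lux

Each source contributes Iᵢ·(dᵢ/rᵢ)²; contributions add.
A: 17.3 × (2.50/11.6)² = 0.8035 lux
B: 3.37 × (1.50/4.20)² = 0.4298 lux
C: 279 × (2.80/29.7)² = 2.480 lux
Total = 0.8035 + 0.4298 + 2.480 = 3.713 lux.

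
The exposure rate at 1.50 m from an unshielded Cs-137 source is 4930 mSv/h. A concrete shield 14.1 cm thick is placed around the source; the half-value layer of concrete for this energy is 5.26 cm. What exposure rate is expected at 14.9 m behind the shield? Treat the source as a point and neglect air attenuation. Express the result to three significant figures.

7.79 mSv/h

Distance alone: (1.50/14.9)² = 0.01013, so 4930 × 0.01013 = 49.94 mSv/h.
Shield: 14.1/5.26 = 2.681 half-value layers → attenuation 2^(−2.681) = 0.1559.
Combined: 49.94 × 0.1559 = 7.786 mSv/h.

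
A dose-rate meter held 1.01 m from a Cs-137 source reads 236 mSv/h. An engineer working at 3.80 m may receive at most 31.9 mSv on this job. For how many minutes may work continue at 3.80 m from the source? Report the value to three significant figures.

Applying the 1/r² law, rate at 3.80 m:
(1.01/3.80)² = 0.07064, so 236 × 0.07064 = 16.67 mSv/h.
Stay time = 31.9 mSv ÷ 16.67 mSv/h = 1.914 h = 114.8 min.

115 min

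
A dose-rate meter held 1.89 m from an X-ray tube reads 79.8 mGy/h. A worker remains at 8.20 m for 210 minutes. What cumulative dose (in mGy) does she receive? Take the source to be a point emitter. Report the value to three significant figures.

14.8 mGy

By the inverse-square law, rate at 8.20 m:
79.8 × (1.89/8.20)² = 79.8 × 0.05312 = 4.239 mGy/h.
Dose = rate × time = 4.239 mGy/h × 3.500 h = 14.84 mGy.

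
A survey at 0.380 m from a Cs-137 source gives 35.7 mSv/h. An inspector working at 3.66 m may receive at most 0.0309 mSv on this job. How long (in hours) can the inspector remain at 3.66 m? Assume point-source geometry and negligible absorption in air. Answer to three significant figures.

Since intensity falls as 1/r², rate at 3.66 m:
(0.380/3.66)² = 0.01078, so 35.7 × 0.01078 = 0.3848 mSv/h.
Stay time = 0.0309 mSv ÷ 0.3848 mSv/h = 0.08030 h.

0.0803 h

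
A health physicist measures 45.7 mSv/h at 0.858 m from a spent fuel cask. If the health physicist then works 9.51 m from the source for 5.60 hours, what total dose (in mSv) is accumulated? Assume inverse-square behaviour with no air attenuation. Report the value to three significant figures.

Since intensity falls as 1/r², rate at 9.51 m:
45.7 × (0.858/9.51)² = 45.7 × 0.008140 = 0.3720 mSv/h.
Dose = rate × time = 0.3720 mSv/h × 5.600 h = 2.083 mSv.

2.08 mSv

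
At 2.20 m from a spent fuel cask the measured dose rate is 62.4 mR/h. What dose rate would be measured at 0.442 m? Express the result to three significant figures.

1550 mR/h

Since intensity falls as 1/r², scaling from 2.20 m to 0.442 m:
62.4 × (2.20/0.442)² = 62.4 × 24.77 = 1546 mR/h.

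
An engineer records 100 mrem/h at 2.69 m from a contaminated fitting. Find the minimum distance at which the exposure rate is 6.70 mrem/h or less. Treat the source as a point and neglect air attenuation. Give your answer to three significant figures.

Using I₁d₁² = I₂d₂², d₂ = d₁·√(I₁/I₂).
I₁/I₂ = 100/6.70 = 14.93, so d₂ = 2.69 × √14.93 = 10.39 m.

10.4 m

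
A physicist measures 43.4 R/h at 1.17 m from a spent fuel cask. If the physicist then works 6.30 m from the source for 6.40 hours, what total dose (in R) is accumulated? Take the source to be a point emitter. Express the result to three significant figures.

By the inverse-square law, rate at 6.30 m:
43.4 × (1.17/6.30)² = 43.4 × 0.03449 = 1.497 R/h.
Dose = rate × time = 1.497 R/h × 6.400 h = 9.581 R.

9.58 R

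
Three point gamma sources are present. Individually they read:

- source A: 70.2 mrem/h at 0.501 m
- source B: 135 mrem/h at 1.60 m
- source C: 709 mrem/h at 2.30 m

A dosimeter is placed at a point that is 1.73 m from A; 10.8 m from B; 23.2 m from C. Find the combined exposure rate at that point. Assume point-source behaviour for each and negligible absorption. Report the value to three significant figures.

15.8 mrem/h

Each source contributes Iᵢ·(dᵢ/rᵢ)²; contributions add.
A: 70.2 × (0.501/1.73)² = 5.887 mrem/h
B: 135 × (1.60/10.8)² = 2.963 mrem/h
C: 709 × (2.30/23.2)² = 6.968 mrem/h
Total = 5.887 + 2.963 + 6.968 = 15.82 mrem/h.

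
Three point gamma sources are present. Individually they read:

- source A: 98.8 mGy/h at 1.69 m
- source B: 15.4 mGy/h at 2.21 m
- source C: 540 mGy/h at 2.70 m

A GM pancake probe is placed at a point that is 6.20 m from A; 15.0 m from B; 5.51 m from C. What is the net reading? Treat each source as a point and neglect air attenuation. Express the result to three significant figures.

By superposition, sum each source's inverse-square contribution:
A: 98.8 × (1.69/6.20)² = 7.341 mGy/h
B: 15.4 × (2.21/15.0)² = 0.3343 mGy/h
C: 540 × (2.70/5.51)² = 129.7 mGy/h
Total = 7.341 + 0.3343 + 129.7 = 137.4 mGy/h.

137 mGy/h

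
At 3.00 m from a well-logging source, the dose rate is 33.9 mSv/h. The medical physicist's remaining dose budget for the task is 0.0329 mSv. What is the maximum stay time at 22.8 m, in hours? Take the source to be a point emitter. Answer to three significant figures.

0.0561 h

By the inverse-square law, rate at 22.8 m:
(3.00/22.8)² = 0.01731, so 33.9 × 0.01731 = 0.5868 mSv/h.
Stay time = 0.0329 mSv ÷ 0.5868 mSv/h = 0.05607 h.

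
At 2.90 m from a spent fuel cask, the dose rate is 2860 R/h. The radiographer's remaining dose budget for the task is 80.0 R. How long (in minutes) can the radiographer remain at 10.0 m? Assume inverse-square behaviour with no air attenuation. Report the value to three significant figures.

20.0 min

Applying the 1/r² law, rate at 10.0 m:
(2.90/10.0)² = 0.08410, so 2860 × 0.08410 = 240.5 R/h.
Stay time = 80.0 R ÷ 240.5 R/h = 0.3326 h = 19.96 min.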